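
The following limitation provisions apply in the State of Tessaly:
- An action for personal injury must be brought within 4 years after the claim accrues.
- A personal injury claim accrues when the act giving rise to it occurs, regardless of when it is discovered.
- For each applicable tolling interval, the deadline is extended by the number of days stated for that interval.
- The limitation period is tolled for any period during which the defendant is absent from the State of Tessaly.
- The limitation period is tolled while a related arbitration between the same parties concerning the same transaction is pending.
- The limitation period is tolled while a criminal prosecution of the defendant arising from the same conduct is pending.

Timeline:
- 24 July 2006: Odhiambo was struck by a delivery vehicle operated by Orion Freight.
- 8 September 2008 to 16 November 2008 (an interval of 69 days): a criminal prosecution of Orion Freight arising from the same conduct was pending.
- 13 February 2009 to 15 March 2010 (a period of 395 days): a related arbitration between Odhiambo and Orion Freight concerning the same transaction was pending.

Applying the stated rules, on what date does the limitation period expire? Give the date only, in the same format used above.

31 October 2011

The limitation period began to run on 24 July 2006.
Adding the 4 years base period to 24 July 2006 gives a deadline of 24 July 2010, before any tolling.
The pending criminal prosecution from 8 September 2008 to 16 November 2008 tolled the period for 69 days, extending the deadline to 1 October 2010.
Because the pending related arbitration ran from 13 February 2009 to 15 March 2010, the deadline is extended by 395 days to 31 October 2011.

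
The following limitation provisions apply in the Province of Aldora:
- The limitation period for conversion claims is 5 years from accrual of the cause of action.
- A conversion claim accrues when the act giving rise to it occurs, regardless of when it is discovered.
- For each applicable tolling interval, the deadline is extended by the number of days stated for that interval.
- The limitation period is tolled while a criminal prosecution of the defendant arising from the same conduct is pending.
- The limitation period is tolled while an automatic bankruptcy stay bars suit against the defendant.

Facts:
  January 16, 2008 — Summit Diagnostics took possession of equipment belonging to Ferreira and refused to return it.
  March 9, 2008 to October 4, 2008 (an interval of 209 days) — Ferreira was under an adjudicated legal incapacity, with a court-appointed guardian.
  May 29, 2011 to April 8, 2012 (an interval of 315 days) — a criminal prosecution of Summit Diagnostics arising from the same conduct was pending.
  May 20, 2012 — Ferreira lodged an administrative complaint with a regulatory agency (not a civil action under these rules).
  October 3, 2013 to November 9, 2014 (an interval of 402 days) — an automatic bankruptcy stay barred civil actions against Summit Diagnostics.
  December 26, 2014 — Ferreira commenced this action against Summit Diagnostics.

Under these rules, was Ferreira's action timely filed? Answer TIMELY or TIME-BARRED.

TIMELY

The claim accrued on January 16, 2008, when the wrongful act occurred.
Adding the 5 years base period to January 16, 2008 gives a deadline of January 16, 2013, before any tolling.
The pending criminal prosecution from May 29, 2011 to April 8, 2012 tolled the period for 315 days, extending the deadline to November 27, 2013.
The period was tolled for 402 days by the automatic bankruptcy stay (October 3, 2013 to November 9, 2014), pushing the deadline to January 3, 2015.
No stated provision tolls the period for the plaintiff's incapacity, so the interval from March 9, 2008 to October 4, 2008 has no effect on the deadline.
Nothing else in the chronology tolls or restarts the period.
Ferreira filed on December 26, 2014, before the January 3, 2015 deadline, so the action is timely.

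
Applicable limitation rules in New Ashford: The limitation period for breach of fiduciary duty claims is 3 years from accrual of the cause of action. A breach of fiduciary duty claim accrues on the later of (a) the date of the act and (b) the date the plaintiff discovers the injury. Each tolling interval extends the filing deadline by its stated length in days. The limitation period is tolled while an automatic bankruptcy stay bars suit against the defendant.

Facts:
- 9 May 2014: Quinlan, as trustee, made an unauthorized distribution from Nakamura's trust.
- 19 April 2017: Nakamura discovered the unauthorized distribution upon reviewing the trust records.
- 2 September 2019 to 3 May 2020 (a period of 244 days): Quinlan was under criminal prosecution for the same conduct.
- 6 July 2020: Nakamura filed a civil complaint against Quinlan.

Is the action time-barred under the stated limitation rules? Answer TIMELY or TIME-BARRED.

TIME-BARRED

The claim accrued on 19 April 2017 — the later of the 9 May 2014 act and the 19 April 2017 discovery.
3 years from 19 April 2017 is 19 April 2020.
No stated provision tolls the period for a criminal prosecution, so the interval from 2 September 2019 to 3 May 2020 has no effect on the deadline.
The 6 July 2020 filing falls after the 19 April 2020 deadline; the claim is time-barred.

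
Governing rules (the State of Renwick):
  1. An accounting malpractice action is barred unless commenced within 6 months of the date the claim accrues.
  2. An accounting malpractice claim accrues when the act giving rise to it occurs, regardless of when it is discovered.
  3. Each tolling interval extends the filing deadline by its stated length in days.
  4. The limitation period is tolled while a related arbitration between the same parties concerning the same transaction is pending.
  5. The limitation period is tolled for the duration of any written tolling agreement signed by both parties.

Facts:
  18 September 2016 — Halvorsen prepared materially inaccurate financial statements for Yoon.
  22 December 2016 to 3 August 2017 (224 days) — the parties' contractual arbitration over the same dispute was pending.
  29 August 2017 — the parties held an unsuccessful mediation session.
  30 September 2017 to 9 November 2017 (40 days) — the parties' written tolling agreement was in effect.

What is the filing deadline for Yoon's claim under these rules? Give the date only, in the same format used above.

7 December 2017

The claim accrued on 18 September 2016, when the wrongful act occurred.
The untolled deadline — 6 months after 18 September 2016 — is 18 March 2017.
Because the pending related arbitration ran from 22 December 2016 to 3 August 2017, the deadline is extended by 224 days to 28 October 2017.
The period was tolled for 40 days by the written tolling agreement (30 September 2017 to 9 November 2017), pushing the deadline to 7 December 2017.
The other events in the timeline have no effect on the limitation period under the stated rules.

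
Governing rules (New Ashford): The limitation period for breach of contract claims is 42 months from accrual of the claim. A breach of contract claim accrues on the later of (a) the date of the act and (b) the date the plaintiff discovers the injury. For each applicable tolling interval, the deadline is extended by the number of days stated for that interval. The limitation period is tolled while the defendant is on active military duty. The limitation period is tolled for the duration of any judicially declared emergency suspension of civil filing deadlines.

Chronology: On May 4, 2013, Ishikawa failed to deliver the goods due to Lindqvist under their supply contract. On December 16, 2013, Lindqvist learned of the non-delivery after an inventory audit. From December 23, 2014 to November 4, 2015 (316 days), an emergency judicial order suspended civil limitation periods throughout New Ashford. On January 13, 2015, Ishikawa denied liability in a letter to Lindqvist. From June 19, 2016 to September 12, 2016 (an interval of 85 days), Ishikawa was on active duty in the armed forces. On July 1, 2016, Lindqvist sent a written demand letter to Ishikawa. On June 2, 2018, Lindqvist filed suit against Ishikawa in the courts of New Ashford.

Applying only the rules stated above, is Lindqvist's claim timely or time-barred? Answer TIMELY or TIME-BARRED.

The claim accrued on December 16, 2013 — the later of the May 4, 2013 act and the December 16, 2013 discovery.
42 months from December 16, 2013 is June 16, 2017.
Because the emergency suspension of filing deadlines ran from December 23, 2014 to November 4, 2015, the deadline is extended by 316 days to April 28, 2018.
The defendant's active military service from June 19, 2016 to September 12, 2016 tolled the period for 85 days, extending the deadline to July 22, 2018.
The other events in the timeline have no effect on the limitation period under the stated rules.
Lindqvist filed on June 2, 2018, before the July 22, 2018 deadline, so the action is timely.

TIMELY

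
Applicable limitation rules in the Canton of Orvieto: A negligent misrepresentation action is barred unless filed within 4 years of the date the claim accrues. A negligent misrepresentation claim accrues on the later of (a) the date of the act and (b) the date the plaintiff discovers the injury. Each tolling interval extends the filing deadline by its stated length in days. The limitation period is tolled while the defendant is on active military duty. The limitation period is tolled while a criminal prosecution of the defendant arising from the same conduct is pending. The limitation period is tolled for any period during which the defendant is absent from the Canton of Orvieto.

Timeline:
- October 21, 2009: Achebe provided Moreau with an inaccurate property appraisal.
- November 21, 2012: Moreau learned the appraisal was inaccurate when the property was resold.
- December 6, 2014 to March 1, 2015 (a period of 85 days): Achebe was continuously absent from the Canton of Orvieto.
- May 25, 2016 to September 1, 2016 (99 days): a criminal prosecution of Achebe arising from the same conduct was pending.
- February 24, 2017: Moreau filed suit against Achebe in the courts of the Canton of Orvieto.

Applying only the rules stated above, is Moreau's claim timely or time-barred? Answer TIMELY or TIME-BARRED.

TIMELY

Taking the later of the act (October 21, 2009) and discovery (November 21, 2012), the claim accrued on November 21, 2012.
The untolled deadline — 4 years after November 21, 2012 — is November 21, 2016.
Because the defendant's absence from the jurisdiction ran from December 6, 2014 to March 1, 2015, the deadline is extended by 85 days to February 14, 2017.
Because the pending criminal prosecution ran from May 25, 2016 to September 1, 2016, the deadline is extended by 99 days to May 24, 2017.
The February 24, 2017 filing precedes the May 24, 2017 deadline; the claim is timely.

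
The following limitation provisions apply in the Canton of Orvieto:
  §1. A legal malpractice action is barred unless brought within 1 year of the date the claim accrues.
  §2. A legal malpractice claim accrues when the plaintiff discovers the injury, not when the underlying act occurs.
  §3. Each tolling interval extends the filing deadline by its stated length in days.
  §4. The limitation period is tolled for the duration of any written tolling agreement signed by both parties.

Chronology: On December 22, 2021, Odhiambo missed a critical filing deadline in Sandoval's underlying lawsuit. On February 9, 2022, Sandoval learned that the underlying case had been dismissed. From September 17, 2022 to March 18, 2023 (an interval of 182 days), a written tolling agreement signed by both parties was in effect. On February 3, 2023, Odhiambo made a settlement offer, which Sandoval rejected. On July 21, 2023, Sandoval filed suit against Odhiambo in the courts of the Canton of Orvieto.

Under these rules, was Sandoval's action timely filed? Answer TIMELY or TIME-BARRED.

Under the discovery rule, the claim accrued on February 9, 2022, when Sandoval discovered the injury — not on the December 22, 2021 date of the underlying act.
The untolled deadline — 1 year after February 9, 2022 — is February 9, 2023.
The written tolling agreement from September 17, 2022 to March 18, 2023 tolled the period for 182 days, extending the deadline to August 10, 2023.
None of the other events listed affects the running of the period under the stated rules.
Sandoval filed on July 21, 2023, before the August 10, 2023 deadline, so the action is timely.

TIMELY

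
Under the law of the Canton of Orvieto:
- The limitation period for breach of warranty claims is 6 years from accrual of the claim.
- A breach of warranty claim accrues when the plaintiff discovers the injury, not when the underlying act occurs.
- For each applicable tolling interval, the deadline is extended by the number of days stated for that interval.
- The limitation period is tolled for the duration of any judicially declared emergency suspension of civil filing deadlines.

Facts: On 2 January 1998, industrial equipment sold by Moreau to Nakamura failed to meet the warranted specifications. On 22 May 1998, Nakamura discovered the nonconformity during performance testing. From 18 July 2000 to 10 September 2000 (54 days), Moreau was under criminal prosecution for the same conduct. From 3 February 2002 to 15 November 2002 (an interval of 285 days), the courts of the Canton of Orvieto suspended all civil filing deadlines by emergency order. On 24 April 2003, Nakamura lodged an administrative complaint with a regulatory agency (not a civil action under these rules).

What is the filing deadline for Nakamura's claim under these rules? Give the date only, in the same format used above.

Under the discovery rule, the claim accrued on 22 May 1998, when Nakamura discovered the injury — not on the 2 January 1998 date of the underlying act.
The untolled deadline — 6 years after 22 May 1998 — is 22 May 2004.
Because the emergency suspension of filing deadlines ran from 3 February 2002 to 15 November 2002, the deadline is extended by 285 days to 3 March 2005.
The pending criminal prosecution from 18 July 2000 to 10 September 2000 does not toll the period, because no stated rule makes a criminal prosecution a tolling event.
Nothing else in the chronology tolls or restarts the period.

3 March 2005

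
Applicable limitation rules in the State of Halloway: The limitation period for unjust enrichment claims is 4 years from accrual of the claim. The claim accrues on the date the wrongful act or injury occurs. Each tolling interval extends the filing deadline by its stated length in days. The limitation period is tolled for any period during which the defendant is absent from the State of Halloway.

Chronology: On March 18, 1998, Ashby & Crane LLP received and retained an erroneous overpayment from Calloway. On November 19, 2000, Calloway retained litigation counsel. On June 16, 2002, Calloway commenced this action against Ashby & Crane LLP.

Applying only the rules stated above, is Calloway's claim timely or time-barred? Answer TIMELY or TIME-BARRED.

The claim accrued on March 18, 1998, the date of the act.
4 years from March 18, 1998 is March 18, 2002.
The other events in the timeline have no effect on the limitation period under the stated rules.
Filing on June 16, 2002 missed the March 18, 2002 deadline — the action is time-barred.

TIME-BARRED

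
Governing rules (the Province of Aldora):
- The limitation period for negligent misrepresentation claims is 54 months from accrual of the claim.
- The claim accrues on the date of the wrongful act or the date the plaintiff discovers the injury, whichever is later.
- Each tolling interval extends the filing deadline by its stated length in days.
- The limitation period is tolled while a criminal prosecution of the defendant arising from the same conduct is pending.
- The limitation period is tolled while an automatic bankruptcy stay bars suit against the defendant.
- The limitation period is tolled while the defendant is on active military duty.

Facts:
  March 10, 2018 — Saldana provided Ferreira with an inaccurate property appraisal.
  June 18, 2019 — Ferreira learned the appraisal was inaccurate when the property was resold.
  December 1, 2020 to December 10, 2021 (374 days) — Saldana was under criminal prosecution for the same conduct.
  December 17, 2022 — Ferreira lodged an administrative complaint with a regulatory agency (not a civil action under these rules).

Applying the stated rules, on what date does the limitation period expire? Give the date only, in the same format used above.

Because discovery on June 18, 2019 post-dates the March 10, 2018 act, accrual under the later-of rule falls on June 18, 2019.
Adding the 54 months base period to June 18, 2019 gives a deadline of December 18, 2023, before any tolling.
The pending criminal prosecution from December 1, 2020 to December 10, 2021 tolled the period for 374 days, extending the deadline to December 26, 2024.
Nothing else in the chronology tolls or restarts the period.

December 26, 2024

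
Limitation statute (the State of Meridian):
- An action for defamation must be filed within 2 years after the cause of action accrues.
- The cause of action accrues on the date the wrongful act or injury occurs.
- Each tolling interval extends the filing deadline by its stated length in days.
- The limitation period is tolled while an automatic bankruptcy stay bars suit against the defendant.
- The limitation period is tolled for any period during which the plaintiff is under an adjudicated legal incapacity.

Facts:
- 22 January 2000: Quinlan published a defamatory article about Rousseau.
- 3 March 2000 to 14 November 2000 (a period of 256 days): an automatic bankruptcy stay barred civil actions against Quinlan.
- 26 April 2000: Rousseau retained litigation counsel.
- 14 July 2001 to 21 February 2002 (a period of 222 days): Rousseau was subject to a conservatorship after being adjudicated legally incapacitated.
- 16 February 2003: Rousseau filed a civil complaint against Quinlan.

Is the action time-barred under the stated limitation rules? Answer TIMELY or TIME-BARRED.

TIMELY

The cause of action accrued on 22 January 2000, the date of the act.
Adding the 2 years base period to 22 January 2000 gives a deadline of 22 January 2002, before any tolling.
The period was tolled for 256 days by the automatic bankruptcy stay (3 March 2000 to 14 November 2000), pushing the deadline to 5 October 2002.
The plaintiff's legal incapacity from 14 July 2001 to 21 February 2002 tolled the period for 222 days, extending the deadline to 15 May 2003.
Nothing else in the chronology tolls or restarts the period.
The 16 February 2003 filing precedes the 15 May 2003 deadline; the claim is timely.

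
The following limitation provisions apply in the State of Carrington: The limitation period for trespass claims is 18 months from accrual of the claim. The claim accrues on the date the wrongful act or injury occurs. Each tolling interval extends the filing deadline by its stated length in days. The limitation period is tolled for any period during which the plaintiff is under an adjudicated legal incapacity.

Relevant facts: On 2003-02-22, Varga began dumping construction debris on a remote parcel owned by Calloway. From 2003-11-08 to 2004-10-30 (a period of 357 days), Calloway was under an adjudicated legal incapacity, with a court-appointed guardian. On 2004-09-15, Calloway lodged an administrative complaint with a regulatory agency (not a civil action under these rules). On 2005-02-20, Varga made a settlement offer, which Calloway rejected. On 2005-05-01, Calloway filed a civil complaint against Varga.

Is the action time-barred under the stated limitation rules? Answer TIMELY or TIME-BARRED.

The limitation period began to run on 2003-02-22.
The untolled deadline — 18 months after 2003-02-22 — is 2004-08-22.
The period was tolled for 357 days by the plaintiff's legal incapacity (2003-11-08 to 2004-10-30), pushing the deadline to 2005-08-14.
The other events in the timeline have no effect on the limitation period under the stated rules.
Filing on 2005-05-01 beat the 2005-08-14 deadline — the action is timely.

TIMELY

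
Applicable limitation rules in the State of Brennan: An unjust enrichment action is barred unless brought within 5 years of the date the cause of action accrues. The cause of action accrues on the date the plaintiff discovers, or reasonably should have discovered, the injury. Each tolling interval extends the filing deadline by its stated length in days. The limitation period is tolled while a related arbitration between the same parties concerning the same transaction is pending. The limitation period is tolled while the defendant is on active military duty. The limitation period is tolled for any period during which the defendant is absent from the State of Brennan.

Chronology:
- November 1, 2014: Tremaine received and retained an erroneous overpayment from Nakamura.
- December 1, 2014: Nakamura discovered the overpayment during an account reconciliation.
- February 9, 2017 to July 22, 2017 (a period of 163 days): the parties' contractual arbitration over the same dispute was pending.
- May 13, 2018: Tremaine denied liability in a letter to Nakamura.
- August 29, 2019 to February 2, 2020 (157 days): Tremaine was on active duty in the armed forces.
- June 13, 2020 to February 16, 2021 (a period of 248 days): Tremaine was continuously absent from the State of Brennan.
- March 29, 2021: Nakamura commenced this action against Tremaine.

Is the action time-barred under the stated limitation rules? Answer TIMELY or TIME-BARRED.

TIMELY

Under the discovery rule, the claim accrued on December 1, 2014, when Nakamura discovered the injury — not on the November 1, 2014 date of the underlying act.
Adding the 5 years base period to December 1, 2014 gives a deadline of December 1, 2019, before any tolling.
Because the pending related arbitration ran from February 9, 2017 to July 22, 2017, the deadline is extended by 163 days to May 12, 2020.
Because the defendant's active military service ran from August 29, 2019 to February 2, 2020, the deadline is extended by 157 days to October 16, 2020.
The defendant's absence from the jurisdiction from June 13, 2020 to February 16, 2021 tolled the period for 248 days, extending the deadline to June 21, 2021.
The other events in the timeline have no effect on the limitation period under the stated rules.
Filing on March 29, 2021 beat the June 21, 2021 deadline — the action is timely.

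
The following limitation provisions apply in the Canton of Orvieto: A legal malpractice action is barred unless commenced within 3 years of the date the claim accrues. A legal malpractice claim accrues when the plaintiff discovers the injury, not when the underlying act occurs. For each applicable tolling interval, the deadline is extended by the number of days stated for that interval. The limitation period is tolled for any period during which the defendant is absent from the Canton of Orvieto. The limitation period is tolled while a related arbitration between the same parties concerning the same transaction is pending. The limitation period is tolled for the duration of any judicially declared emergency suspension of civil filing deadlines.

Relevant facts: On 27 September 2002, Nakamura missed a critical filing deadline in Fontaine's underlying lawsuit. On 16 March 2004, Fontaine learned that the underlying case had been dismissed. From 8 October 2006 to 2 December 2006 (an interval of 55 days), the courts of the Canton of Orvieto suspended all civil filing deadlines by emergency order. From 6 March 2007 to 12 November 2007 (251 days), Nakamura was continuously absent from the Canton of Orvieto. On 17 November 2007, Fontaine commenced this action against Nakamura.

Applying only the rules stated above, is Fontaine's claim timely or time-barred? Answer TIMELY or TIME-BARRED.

Under the discovery rule, the claim accrued on 16 March 2004, when Fontaine discovered the injury — not on the 27 September 2002 date of the underlying act.
3 years from 16 March 2004 is 16 March 2007.
The emergency suspension of filing deadlines from 8 October 2006 to 2 December 2006 tolled the period for 55 days, extending the deadline to 10 May 2007.
The period was tolled for 251 days by the defendant's absence from the jurisdiction (6 March 2007 to 12 November 2007), pushing the deadline to 16 January 2008.
Fontaine filed on 17 November 2007, before the 16 January 2008 deadline, so the action is timely.

TIMELY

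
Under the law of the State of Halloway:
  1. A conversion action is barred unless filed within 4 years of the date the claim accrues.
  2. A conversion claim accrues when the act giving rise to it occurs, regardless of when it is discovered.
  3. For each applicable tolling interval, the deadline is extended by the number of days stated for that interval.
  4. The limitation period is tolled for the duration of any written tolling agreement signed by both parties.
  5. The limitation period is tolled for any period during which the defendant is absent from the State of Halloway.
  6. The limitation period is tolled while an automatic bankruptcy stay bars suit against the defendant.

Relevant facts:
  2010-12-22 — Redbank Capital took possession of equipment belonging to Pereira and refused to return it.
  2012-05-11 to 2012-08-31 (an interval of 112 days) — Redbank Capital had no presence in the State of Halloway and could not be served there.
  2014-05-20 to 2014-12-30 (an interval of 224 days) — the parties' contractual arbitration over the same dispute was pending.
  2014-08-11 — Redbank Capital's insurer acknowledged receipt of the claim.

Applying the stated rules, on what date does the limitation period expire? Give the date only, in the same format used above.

The claim accrued on 2010-12-22, the date of the act.
The untolled deadline — 4 years after 2010-12-22 — is 2014-12-22.
The defendant's absence from the jurisdiction from 2012-05-11 to 2012-08-31 tolled the period for 112 days, extending the deadline to 2015-04-13.
Although a pending arbitration ran from 2014-05-20 to 2014-12-30, the stated rules do not make that a tolling event, so it is disregarded.
The other events in the timeline have no effect on the limitation period under the stated rules.

2015-04-13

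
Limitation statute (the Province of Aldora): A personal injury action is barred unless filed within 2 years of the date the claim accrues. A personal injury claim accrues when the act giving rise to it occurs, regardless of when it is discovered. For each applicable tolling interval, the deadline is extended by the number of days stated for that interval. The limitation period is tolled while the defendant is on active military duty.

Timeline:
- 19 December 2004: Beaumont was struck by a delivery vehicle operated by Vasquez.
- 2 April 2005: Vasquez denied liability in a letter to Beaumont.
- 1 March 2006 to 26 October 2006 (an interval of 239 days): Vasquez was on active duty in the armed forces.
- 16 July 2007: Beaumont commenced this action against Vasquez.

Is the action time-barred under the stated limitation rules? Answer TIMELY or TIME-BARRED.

TIMELY

The limitation period began to run on 19 December 2004.
2 years from 19 December 2004 is 19 December 2006.
The defendant's active military service from 1 March 2006 to 26 October 2006 tolled the period for 239 days, extending the deadline to 15 August 2007.
The other events in the timeline have no effect on the limitation period under the stated rules.
The 16 July 2007 filing precedes the 15 August 2007 deadline; the claim is timely.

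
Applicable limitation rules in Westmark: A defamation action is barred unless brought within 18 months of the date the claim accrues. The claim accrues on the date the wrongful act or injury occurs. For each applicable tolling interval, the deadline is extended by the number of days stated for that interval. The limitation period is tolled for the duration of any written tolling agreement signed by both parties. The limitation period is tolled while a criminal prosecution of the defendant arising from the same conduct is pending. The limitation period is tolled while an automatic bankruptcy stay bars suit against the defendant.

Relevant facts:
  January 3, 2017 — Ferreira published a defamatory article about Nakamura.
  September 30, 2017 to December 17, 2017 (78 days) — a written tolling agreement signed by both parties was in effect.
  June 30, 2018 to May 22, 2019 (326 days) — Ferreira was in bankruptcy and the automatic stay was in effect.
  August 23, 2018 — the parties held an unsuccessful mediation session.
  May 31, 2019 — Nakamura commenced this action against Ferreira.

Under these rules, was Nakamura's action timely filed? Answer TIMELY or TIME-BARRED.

TIMELY

The limitation period began to run on January 3, 2017.
Adding the 18 months base period to January 3, 2017 gives a deadline of July 3, 2018, before any tolling.
Because the written tolling agreement ran from September 30, 2017 to December 17, 2017, the deadline is extended by 78 days to September 19, 2018.
The automatic bankruptcy stay from June 30, 2018 to May 22, 2019 tolled the period for 326 days, extending the deadline to August 11, 2019.
The other events in the timeline have no effect on the limitation period under the stated rules.
Filing on May 31, 2019 beat the August 11, 2019 deadline — the action is timely.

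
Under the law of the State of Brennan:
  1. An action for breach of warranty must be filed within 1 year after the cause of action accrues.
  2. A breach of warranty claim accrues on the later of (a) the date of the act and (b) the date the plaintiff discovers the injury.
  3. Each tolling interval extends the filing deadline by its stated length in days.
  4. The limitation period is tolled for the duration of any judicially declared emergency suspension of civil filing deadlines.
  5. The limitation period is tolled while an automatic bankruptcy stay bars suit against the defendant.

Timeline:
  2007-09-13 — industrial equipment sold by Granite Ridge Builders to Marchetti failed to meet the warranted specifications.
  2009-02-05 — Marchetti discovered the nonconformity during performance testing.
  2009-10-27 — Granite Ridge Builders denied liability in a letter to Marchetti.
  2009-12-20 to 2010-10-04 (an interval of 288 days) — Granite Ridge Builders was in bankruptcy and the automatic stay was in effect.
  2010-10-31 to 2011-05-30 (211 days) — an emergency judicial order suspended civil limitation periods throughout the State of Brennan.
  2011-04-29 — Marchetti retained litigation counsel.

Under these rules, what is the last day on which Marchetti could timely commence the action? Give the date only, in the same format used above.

The claim accrued on 2009-02-05 — the later of the 2007-09-13 act and the 2009-02-05 discovery.
Adding the 1 year base period to 2009-02-05 gives a deadline of 2010-02-05, before any tolling.
The automatic bankruptcy stay from 2009-12-20 to 2010-10-04 tolled the period for 288 days, extending the deadline to 2010-11-20.
Because the emergency suspension of filing deadlines ran from 2010-10-31 to 2011-05-30, the deadline is extended by 211 days to 2011-06-19.
The other events in the timeline have no effect on the limitation period under the stated rules.

2011-06-19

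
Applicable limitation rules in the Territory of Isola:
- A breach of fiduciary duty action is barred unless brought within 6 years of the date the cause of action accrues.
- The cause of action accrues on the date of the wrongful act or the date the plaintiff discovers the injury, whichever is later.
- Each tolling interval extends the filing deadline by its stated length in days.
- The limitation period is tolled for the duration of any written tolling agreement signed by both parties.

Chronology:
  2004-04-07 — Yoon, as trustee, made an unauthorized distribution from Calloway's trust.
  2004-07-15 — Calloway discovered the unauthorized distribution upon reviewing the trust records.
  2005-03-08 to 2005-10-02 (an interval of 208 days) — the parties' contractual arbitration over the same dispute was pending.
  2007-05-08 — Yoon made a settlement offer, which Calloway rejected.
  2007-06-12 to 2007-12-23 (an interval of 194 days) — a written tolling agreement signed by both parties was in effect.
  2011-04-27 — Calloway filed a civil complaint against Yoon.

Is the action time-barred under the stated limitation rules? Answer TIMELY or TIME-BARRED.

Because discovery on 2004-07-15 post-dates the 2004-04-07 act, accrual under the later-of rule falls on 2004-07-15.
6 years from 2004-07-15 is 2010-07-15.
Because the written tolling agreement ran from 2007-06-12 to 2007-12-23, the deadline is extended by 194 days to 2011-01-25.
Although a pending arbitration ran from 2005-03-08 to 2005-10-02, the stated rules do not make that a tolling event, so it is disregarded.
Nothing else in the chronology tolls or restarts the period.
The 2011-04-27 filing falls after the 2011-01-25 deadline; the claim is time-barred.

TIME-BARRED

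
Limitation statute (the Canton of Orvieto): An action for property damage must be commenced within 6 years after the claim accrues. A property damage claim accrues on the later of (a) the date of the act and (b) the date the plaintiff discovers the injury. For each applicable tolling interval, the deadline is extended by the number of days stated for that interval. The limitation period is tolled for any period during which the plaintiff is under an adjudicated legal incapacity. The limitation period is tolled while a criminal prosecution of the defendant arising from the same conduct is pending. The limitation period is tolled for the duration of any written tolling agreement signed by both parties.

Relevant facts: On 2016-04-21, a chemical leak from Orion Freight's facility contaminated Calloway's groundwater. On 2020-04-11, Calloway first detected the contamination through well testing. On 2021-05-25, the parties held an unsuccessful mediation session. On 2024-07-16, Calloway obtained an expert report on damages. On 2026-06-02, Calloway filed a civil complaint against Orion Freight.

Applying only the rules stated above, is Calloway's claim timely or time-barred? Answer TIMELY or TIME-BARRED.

Taking the later of the act (2016-04-21) and discovery (2020-04-11), the claim accrued on 2020-04-11.
6 years from 2020-04-11 is 2026-04-11.
None of the other events listed affects the running of the period under the stated rules.
The 2026-06-02 filing falls after the 2026-04-11 deadline; the claim is time-barred.

TIME-BARRED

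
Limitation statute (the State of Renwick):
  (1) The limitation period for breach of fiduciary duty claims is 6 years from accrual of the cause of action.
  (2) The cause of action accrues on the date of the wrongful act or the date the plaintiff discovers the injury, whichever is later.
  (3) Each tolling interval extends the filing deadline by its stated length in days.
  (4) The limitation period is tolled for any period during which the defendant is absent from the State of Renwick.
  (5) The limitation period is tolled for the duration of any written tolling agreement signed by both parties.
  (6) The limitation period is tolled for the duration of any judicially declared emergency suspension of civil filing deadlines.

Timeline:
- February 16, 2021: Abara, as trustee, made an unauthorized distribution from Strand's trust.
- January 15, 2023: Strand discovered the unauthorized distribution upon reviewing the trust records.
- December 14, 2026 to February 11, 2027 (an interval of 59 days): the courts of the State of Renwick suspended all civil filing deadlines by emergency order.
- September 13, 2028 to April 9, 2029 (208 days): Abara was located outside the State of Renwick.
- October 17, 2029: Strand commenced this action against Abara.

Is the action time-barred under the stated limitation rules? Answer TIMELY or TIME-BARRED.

TIME-BARRED

Taking the later of the act (February 16, 2021) and discovery (January 15, 2023), the claim accrued on January 15, 2023.
6 years from January 15, 2023 is January 15, 2029.
The period was tolled for 59 days by the emergency suspension of filing deadlines (December 14, 2026 to February 11, 2027), pushing the deadline to March 15, 2029.
The period was tolled for 208 days by the defendant's absence from the jurisdiction (September 13, 2028 to April 9, 2029), pushing the deadline to October 9, 2029.
Filing on October 17, 2029 missed the October 9, 2029 deadline — the action is time-barred.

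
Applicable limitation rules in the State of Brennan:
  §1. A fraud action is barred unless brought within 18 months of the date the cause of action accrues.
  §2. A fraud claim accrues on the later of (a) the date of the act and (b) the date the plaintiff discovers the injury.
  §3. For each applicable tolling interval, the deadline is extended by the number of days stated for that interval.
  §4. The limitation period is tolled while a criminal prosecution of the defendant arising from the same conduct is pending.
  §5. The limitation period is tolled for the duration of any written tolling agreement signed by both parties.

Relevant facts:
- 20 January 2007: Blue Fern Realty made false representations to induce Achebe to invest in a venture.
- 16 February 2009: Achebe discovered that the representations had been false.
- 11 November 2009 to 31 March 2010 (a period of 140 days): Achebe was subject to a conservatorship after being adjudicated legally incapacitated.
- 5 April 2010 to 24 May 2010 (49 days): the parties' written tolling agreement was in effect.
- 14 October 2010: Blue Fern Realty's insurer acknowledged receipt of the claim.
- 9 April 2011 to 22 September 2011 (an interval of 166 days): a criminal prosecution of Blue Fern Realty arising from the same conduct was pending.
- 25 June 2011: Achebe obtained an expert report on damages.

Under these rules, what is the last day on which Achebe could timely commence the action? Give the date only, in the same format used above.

The claim accrued on 16 February 2009 — the later of the 20 January 2007 act and the 16 February 2009 discovery.
The untolled deadline — 18 months after 16 February 2009 — is 16 August 2010.
The written tolling agreement from 5 April 2010 to 24 May 2010 tolled the period for 49 days, extending the deadline to 4 October 2010.
The pending criminal prosecution starting 9 April 2011 came too late — the period had run on 4 October 2010 — and so does not extend the deadline.
No stated provision tolls the period for the plaintiff's incapacity, so the interval from 11 November 2009 to 31 March 2010 has no effect on the deadline.
None of the other events listed affects the running of the period under the stated rules.

4 October 2010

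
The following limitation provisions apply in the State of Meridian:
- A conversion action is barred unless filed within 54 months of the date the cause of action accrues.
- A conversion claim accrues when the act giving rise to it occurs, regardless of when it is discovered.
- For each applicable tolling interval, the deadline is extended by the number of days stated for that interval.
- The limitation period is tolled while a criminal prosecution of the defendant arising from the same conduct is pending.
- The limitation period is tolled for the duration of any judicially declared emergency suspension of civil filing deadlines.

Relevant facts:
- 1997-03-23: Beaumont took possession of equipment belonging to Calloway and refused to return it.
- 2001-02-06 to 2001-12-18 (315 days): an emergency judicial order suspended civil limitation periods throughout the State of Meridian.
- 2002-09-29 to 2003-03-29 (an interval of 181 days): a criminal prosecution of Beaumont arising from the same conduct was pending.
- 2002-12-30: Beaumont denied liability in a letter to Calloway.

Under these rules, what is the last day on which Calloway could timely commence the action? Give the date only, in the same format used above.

The limitation period began to run on 1997-03-23.
54 months from 1997-03-23 is 2001-09-23.
The period was tolled for 315 days by the emergency suspension of filing deadlines (2001-02-06 to 2001-12-18), pushing the deadline to 2002-08-04.
The pending criminal prosecution starting 2002-09-29 came too late — the period had run on 2002-08-04 — and so does not extend the deadline.
The other events in the timeline have no effect on the limitation period under the stated rules.

2002-08-04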